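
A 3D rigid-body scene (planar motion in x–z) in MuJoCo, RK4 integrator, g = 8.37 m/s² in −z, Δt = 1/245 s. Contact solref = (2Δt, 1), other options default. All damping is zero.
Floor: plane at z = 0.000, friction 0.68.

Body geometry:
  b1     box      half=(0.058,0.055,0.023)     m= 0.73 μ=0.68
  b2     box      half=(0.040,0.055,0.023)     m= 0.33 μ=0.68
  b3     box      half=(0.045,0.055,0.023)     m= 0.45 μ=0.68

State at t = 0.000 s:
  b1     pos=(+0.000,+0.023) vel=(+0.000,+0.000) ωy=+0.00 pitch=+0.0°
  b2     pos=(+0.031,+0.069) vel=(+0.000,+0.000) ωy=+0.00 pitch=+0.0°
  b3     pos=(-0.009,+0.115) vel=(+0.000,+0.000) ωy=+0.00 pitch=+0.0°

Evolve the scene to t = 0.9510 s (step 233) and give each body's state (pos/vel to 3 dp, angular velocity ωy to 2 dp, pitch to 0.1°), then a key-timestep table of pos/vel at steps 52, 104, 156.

State at t = 0.9510 s:
  b1     pos=(+0.000,+0.023) vel=(+0.000,+0.000) ωy=+0.00 pitch=+0.0°
  b2     pos=(+0.031,+0.069) vel=(+0.000,+0.000) ωy=+0.00 pitch=+0.0°
  b3     pos=(-0.118,+0.023) vel=(+0.000,+0.000) ωy=+0.00 pitch=+180.0°

Key-timestep trajectory:
   step    t(s)  b1.x    b1.z    b1.vx   b1.vz   b2.x    b2.z    b2.vx   b2.vz   b3.x    b3.z    b3.vx   b3.vz 
     52  0.2122   +0.000  +0.023  +0.000  +0.000   +0.031  +0.069  +0.000  +0.000   -0.010  +0.115  -0.009  +0.000
    104  0.4245   +0.000  +0.023  +0.000  +0.000   +0.031  +0.069  +0.000  +0.000   -0.018  +0.113  -0.104  -0.047
    156  0.6367   +0.000  +0.023  +0.000  +0.000   +0.031  +0.069  +0.000  +0.000   -0.068  +0.091  -0.315  -0.076


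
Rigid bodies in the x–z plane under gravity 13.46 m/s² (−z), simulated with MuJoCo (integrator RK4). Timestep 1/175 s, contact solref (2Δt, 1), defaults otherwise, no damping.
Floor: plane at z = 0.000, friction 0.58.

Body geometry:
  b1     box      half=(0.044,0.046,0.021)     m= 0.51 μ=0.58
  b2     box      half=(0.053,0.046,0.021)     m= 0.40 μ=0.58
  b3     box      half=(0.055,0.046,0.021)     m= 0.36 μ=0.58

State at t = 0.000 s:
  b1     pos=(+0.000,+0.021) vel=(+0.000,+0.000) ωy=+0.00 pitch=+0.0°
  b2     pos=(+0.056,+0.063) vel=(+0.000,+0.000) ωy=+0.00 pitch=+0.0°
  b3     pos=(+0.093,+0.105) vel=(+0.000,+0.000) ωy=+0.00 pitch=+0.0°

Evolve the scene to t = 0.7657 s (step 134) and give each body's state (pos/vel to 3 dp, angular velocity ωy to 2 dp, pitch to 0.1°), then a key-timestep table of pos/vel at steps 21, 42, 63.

State at t = 0.7657 s:
  b1     pos=(+0.000,+0.021) vel=(+0.000,+0.000) ωy=+0.00 pitch=+0.0°
  b2     pos=(+0.066,+0.050) vel=(+0.000,+0.000) ωy=-0.01 pitch=+40.7°
  b3     pos=(+0.129,+0.052) vel=(+0.001,+0.000) ωy=-0.01 pitch=+40.7°

Key-timestep trajectory:
   step    t(s)  b1.x    b1.z    b1.vx   b1.vz   b2.x    b2.z    b2.vx   b2.vz   b3.x    b3.z    b3.vx   b3.vz 
     21  0.1200   +0.000  +0.021  +0.000  +0.000   +0.068  +0.049  +0.122  -0.087   +0.125  +0.057  +0.401  -0.988
     42  0.2400   +0.000  +0.021  -0.001  +0.000   +0.066  +0.050  +0.004  +0.006   +0.127  +0.054  -0.136  -0.051
     63  0.3600   +0.000  +0.021  +0.000  +0.000   +0.066  +0.051  +0.000  +0.000   +0.128  +0.052  +0.016  -0.011


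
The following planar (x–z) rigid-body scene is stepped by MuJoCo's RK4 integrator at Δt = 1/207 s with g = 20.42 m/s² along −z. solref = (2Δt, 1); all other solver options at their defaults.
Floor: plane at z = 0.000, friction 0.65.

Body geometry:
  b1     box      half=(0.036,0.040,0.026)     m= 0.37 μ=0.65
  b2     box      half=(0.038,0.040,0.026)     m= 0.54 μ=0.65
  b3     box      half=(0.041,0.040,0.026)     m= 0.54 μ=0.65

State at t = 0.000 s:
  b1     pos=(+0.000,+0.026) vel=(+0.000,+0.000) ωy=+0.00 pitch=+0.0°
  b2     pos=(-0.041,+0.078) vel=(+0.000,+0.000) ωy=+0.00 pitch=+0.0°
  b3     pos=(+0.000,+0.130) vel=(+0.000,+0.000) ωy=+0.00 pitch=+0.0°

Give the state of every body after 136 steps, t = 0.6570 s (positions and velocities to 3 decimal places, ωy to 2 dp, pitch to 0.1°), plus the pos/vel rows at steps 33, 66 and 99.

State at t = 0.6570 s:
  b1     pos=(+0.000,+0.026) vel=(+0.000,+0.000) ωy=+0.00 pitch=+0.0°
  b2     pos=(-0.076,+0.038) vel=(+0.000,+0.000) ωy=+0.00 pitch=-90.0°
  b3     pos=(+0.100,+0.026) vel=(+0.000,+0.000) ωy=+0.00 pitch=+180.0°

Key-timestep trajectory:
   step    t(s)  b1.x    b1.z    b1.vx   b1.vz   b2.x    b2.z    b2.vx   b2.vz   b3.x    b3.z    b3.vx   b3.vz 
     33  0.1594   +0.000  +0.026  +0.001  +0.000   -0.042  +0.078  -0.030  -0.006   +0.022  +0.112  +0.296  -0.672
     66  0.3188   +0.000  +0.026  +0.000  +0.000   -0.081  +0.038  -0.299  +0.260   +0.100  +0.024  -0.042  +0.125
     99  0.4783   +0.000  +0.026  +0.000  +0.000   -0.079  +0.040  +0.337  -0.190   +0.100  +0.026  +0.000  +0.000


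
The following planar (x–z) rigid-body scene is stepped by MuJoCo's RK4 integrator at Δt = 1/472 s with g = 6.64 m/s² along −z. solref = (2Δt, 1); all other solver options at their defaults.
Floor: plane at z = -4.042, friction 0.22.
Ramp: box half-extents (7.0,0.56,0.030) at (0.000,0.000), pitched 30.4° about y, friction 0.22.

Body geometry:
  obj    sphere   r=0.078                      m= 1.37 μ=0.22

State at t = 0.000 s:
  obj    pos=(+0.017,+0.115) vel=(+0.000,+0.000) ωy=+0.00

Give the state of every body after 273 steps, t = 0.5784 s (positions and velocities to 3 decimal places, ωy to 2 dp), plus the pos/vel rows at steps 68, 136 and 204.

State at t = 0.5784 s:
  obj    pos=(+0.363,-0.088) vel=(+1.197,-0.703) ωy=+17.79

Key-timestep trajectory:
   step    t(s)  obj.x    obj.z    obj.vx   obj.vz 
     68  0.1441   +0.039  +0.103  +0.298  -0.175
    136  0.2881   +0.103  +0.065  +0.597  -0.350
    204  0.4322   +0.210  +0.002  +0.895  -0.525


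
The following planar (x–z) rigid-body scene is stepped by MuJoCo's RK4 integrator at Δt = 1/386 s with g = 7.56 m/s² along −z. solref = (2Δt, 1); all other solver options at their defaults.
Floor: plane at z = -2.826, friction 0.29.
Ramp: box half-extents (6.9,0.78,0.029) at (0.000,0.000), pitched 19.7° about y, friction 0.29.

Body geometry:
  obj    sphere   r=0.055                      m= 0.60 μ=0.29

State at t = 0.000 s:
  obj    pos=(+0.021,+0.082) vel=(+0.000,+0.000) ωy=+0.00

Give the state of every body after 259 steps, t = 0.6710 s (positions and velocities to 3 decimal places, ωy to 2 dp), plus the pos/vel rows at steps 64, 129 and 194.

State at t = 0.6710 s:
  obj    pos=(+0.407,-0.056) vel=(+1.150,-0.412) ωy=+22.20

Key-timestep trajectory:
   step    t(s)  obj.x    obj.z    obj.vx   obj.vz 
     64  0.1658   +0.045  +0.073  +0.284  -0.102
    129  0.3342   +0.117  +0.047  +0.573  -0.205
    194  0.5026   +0.237  +0.004  +0.861  -0.308


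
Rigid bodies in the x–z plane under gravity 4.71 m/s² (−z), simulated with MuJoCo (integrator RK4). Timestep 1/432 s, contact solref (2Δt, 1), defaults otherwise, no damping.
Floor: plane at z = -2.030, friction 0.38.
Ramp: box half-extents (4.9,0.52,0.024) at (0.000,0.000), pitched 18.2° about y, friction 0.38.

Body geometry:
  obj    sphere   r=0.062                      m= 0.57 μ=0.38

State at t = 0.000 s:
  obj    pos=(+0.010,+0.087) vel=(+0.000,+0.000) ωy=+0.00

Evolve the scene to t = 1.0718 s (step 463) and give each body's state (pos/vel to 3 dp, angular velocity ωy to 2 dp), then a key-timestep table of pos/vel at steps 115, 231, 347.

State at t = 1.0718 s:
  obj    pos=(+0.583,-0.101) vel=(+1.070,-0.352) ωy=+18.16

Key-timestep trajectory:
   step    t(s)  obj.x    obj.z    obj.vx   obj.vz 
    115  0.2662   +0.045  +0.076  +0.266  -0.087
    231  0.5347   +0.153  +0.040  +0.534  -0.176
    347  0.8032   +0.332  -0.019  +0.802  -0.264


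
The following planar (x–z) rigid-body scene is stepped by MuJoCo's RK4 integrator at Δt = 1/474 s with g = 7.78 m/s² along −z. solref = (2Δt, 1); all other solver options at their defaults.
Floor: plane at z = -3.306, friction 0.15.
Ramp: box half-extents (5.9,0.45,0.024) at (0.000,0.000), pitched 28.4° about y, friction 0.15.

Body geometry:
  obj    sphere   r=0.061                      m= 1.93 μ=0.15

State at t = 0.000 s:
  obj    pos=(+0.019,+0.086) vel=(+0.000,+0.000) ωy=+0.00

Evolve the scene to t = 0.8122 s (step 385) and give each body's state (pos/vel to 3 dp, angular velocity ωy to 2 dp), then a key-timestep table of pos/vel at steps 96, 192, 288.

State at t = 0.8122 s:
  obj    pos=(+0.798,-0.335) vel=(+1.913,-1.038) ωy=+33.99

Key-timestep trajectory:
   step    t(s)  obj.x    obj.z    obj.vx   obj.vz 
     96  0.2025   +0.068  +0.060  +0.480  -0.258
    192  0.4051   +0.213  -0.019  +0.955  -0.519
    288  0.6076   +0.455  -0.150  +1.433  -0.774


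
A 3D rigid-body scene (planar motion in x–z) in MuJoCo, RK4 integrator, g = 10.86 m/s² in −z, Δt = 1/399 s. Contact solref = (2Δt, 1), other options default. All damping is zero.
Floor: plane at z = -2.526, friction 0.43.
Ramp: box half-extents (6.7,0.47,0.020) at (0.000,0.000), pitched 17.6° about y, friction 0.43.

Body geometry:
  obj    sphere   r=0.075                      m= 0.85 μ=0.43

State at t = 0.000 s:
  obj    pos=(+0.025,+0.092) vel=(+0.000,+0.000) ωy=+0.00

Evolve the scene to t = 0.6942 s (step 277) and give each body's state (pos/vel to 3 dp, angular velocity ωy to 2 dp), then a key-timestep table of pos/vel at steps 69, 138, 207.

State at t = 0.6942 s:
  obj    pos=(+0.564,-0.079) vel=(+1.552,-0.492) ωy=+21.71

Key-timestep trajectory:
   step    t(s)  obj.x    obj.z    obj.vx   obj.vz 
     69  0.1729   +0.058  +0.081  +0.387  -0.123
    138  0.3459   +0.159  +0.049  +0.773  -0.245
    207  0.5188   +0.326  -0.004  +1.160  -0.368


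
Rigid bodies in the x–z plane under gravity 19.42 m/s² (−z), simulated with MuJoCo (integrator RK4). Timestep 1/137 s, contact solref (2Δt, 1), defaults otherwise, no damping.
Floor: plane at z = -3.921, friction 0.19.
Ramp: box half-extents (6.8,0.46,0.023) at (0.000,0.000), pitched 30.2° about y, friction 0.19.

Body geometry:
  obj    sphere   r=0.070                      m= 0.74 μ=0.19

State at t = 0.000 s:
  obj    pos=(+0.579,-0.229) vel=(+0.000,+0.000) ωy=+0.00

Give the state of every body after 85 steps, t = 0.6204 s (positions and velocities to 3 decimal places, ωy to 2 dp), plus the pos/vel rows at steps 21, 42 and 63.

State at t = 0.6204 s:
  obj    pos=(+1.740,-0.905) vel=(+3.742,-2.178) ωy=+61.80

Key-timestep trajectory:
   step    t(s)  obj.x    obj.z    obj.vx   obj.vz 
     21  0.1533   +0.650  -0.271  +0.925  -0.538
     42  0.3066   +0.863  -0.394  +1.850  -1.076
     63  0.4599   +1.217  -0.601  +2.774  -1.614


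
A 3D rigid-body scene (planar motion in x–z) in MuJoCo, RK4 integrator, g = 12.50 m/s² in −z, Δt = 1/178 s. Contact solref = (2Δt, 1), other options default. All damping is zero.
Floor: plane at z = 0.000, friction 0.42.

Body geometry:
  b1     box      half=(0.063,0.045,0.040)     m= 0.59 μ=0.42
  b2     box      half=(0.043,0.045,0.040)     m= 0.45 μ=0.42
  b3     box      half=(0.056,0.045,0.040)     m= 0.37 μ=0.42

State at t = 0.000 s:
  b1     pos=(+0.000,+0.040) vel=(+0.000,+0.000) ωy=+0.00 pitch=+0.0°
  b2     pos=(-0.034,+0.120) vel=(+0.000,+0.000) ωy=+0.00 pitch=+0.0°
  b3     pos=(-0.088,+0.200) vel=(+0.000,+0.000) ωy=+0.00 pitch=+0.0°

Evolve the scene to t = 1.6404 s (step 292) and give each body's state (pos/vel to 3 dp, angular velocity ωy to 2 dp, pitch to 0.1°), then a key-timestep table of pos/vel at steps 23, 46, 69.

State at t = 1.6404 s:
  b1     pos=(+0.000,+0.040) vel=(+0.000,+0.000) ωy=+0.00 pitch=+0.0°
  b2     pos=(-0.034,+0.120) vel=(+0.000,+0.000) ωy=+0.00 pitch=+0.0°
  b3     pos=(-0.119,+0.056) vel=(+0.000,+0.000) ωy=+0.00 pitch=-90.0°

Key-timestep trajectory:
   step    t(s)  b1.x    b1.z    b1.vx   b1.vz   b2.x    b2.z    b2.vx   b2.vz   b3.x    b3.z    b3.vx   b3.vz 
     23  0.1292   +0.000  +0.040  +0.000  +0.000   -0.034  +0.120  +0.001  +0.000   -0.104  +0.192  -0.257  -0.199
     46  0.2584   +0.000  +0.040  +0.000  +0.000   -0.034  +0.120  +0.000  +0.000   -0.141  +0.083  -0.299  -1.625
     69  0.3876   +0.000  +0.040  +0.000  +0.000   -0.034  +0.120  +0.000  +0.000   -0.126  +0.057  +0.336  -0.210


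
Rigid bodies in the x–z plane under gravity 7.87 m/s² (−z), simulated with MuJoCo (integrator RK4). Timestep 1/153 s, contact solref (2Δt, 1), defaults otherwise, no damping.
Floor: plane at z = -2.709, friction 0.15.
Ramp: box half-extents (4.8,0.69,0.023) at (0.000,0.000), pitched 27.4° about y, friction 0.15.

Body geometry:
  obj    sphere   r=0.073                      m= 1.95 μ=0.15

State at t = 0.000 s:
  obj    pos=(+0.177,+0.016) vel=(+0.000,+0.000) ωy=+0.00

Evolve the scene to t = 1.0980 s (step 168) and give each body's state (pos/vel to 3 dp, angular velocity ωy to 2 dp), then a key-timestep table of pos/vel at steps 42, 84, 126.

State at t = 1.0980 s:
  obj    pos=(+1.562,-0.702) vel=(+2.522,-1.307) ωy=+38.90

Key-timestep trajectory:
   step    t(s)  obj.x    obj.z    obj.vx   obj.vz 
     42  0.2745   +0.264  -0.029  +0.631  -0.327
     84  0.5490   +0.524  -0.163  +1.261  -0.654
    126  0.8235   +0.956  -0.388  +1.892  -0.981


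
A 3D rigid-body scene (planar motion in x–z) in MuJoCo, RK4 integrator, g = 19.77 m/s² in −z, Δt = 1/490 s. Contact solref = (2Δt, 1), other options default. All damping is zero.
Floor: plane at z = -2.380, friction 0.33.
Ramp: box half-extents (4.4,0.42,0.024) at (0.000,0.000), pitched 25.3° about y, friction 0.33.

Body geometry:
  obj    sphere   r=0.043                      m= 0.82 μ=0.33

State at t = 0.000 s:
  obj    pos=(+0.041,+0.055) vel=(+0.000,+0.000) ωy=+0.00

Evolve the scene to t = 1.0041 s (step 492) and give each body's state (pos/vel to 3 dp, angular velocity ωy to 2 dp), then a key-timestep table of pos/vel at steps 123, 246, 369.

State at t = 1.0041 s:
  obj    pos=(+2.791,-1.245) vel=(+5.478,-2.590) ωy=+140.91

Key-timestep trajectory:
   step    t(s)  obj.x    obj.z    obj.vx   obj.vz 
    123  0.2510   +0.213  -0.027  +1.370  -0.647
    246  0.5020   +0.729  -0.270  +2.739  -1.295
    369  0.7531   +1.588  -0.677  +4.109  -1.942


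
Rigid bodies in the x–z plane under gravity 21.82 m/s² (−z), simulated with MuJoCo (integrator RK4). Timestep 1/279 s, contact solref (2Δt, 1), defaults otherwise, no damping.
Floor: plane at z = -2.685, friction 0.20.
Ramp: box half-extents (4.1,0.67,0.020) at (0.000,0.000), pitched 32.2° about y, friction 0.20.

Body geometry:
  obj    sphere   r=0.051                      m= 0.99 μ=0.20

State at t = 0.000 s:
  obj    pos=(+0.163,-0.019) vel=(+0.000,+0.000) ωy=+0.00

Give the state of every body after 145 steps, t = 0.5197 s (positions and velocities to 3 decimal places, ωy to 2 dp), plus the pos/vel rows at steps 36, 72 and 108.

State at t = 0.5197 s:
  obj    pos=(+1.113,-0.617) vel=(+3.653,-2.300) ωy=+84.60

Key-timestep trajectory:
   step    t(s)  obj.x    obj.z    obj.vx   obj.vz 
     36  0.1290   +0.222  -0.056  +0.907  -0.571
     72  0.2581   +0.397  -0.166  +1.814  -1.142
    108  0.3871   +0.690  -0.351  +2.721  -1.713


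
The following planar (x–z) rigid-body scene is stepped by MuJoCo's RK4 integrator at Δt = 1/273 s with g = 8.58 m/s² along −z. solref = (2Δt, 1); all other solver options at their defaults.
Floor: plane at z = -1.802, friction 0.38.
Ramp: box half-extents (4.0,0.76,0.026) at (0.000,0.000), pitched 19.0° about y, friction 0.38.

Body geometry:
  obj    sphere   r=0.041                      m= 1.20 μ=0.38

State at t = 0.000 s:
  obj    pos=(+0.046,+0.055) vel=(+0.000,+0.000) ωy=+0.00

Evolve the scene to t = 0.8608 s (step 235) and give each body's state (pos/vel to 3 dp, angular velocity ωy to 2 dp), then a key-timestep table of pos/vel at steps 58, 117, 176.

State at t = 0.8608 s:
  obj    pos=(+0.745,-0.186) vel=(+1.624,-0.559) ωy=+41.89

Key-timestep trajectory:
   step    t(s)  obj.x    obj.z    obj.vx   obj.vz 
     58  0.2125   +0.089  +0.040  +0.401  -0.138
    117  0.4286   +0.219  -0.005  +0.809  -0.278
    176  0.6447   +0.438  -0.080  +1.216  -0.419


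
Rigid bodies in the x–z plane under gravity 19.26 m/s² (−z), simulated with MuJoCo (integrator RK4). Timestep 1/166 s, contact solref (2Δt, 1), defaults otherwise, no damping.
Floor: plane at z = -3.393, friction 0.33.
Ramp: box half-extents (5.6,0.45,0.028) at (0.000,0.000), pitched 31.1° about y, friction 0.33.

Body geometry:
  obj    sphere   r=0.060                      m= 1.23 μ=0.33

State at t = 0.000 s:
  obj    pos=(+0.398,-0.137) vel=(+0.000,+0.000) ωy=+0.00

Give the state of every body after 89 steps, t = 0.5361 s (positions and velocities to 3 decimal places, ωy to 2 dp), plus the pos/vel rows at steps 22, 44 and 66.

State at t = 0.5361 s:
  obj    pos=(+1.273,-0.665) vel=(+3.262,-1.968) ωy=+63.47

Key-timestep trajectory:
   step    t(s)  obj.x    obj.z    obj.vx   obj.vz 
     22  0.1325   +0.451  -0.170  +0.807  -0.487
     44  0.2651   +0.612  -0.266  +1.613  -0.973
     66  0.3976   +0.879  -0.427  +2.419  -1.459


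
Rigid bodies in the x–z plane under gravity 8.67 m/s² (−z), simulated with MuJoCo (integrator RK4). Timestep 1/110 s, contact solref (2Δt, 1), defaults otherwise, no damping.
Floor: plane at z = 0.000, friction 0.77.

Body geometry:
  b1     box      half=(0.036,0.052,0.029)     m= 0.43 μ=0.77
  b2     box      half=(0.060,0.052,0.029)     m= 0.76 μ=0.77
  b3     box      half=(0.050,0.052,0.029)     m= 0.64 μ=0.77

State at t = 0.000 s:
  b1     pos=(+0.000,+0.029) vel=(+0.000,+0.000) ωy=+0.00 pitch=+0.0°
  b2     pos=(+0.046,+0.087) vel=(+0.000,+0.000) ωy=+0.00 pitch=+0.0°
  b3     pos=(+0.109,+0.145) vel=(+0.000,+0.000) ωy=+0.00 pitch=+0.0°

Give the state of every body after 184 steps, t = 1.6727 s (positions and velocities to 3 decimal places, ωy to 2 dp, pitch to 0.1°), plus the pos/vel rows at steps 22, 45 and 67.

State at t = 1.6727 s:
  b1     pos=(+0.000,+0.029) vel=(+0.000,+0.000) ωy=+0.00 pitch=+0.0°
  b2     pos=(+0.105,+0.060) vel=(+0.000,+0.000) ωy=+0.00 pitch=+90.0°
  b3     pos=(+0.202,+0.050) vel=(+0.000,+0.000) ωy=+0.00 pitch=+90.0°

Key-timestep trajectory:
   step    t(s)  b1.x    b1.z    b1.vx   b1.vz   b2.x    b2.z    b2.vx   b2.vz   b3.x    b3.z    b3.vx   b3.vz 
     22  0.2000   +0.000  +0.029  +0.000  +0.001   +0.069  +0.063  +0.211  -0.067   +0.161  +0.049  +0.186  -0.215
     45  0.4091   +0.000  +0.029  +0.000  +0.000   +0.110  +0.061  +0.052  +0.045   +0.192  +0.054  +0.266  -0.118
     67  0.6091   +0.000  +0.029  +0.000  +0.000   +0.105  +0.060  +0.073  -0.005   +0.206  +0.052  -0.157  -0.072


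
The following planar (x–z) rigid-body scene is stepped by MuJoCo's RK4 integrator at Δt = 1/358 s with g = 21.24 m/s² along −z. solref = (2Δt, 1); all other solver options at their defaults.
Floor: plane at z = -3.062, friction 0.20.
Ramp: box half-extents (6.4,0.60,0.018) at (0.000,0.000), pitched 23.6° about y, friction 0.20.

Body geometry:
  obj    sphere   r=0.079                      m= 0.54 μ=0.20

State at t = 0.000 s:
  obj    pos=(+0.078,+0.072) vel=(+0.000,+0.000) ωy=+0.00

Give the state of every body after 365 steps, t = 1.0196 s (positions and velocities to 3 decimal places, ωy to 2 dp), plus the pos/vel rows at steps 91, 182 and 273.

State at t = 1.0196 s:
  obj    pos=(+2.971,-1.192) vel=(+5.675,-2.479) ωy=+78.38

Key-timestep trajectory:
   step    t(s)  obj.x    obj.z    obj.vx   obj.vz 
     91  0.2542   +0.258  -0.007  +1.415  -0.618
    182  0.5084   +0.797  -0.242  +2.830  -1.236
    273  0.7626   +1.696  -0.635  +4.245  -1.854


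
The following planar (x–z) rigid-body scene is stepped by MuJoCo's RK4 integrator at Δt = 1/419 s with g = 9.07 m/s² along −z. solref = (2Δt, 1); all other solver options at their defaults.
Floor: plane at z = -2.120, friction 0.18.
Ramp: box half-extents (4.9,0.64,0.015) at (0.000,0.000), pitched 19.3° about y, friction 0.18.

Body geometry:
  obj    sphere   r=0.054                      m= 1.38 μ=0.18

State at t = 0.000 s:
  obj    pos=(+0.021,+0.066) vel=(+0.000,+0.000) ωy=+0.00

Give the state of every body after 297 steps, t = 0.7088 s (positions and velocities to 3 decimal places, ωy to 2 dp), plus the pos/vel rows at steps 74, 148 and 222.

State at t = 0.7088 s:
  obj    pos=(+0.529,-0.112) vel=(+1.433,-0.502) ωy=+28.10

Key-timestep trajectory:
   step    t(s)  obj.x    obj.z    obj.vx   obj.vz 
     74  0.1766   +0.052  +0.055  +0.357  -0.125
    148  0.3532   +0.147  +0.022  +0.714  -0.250
    222  0.5298   +0.305  -0.034  +1.071  -0.375


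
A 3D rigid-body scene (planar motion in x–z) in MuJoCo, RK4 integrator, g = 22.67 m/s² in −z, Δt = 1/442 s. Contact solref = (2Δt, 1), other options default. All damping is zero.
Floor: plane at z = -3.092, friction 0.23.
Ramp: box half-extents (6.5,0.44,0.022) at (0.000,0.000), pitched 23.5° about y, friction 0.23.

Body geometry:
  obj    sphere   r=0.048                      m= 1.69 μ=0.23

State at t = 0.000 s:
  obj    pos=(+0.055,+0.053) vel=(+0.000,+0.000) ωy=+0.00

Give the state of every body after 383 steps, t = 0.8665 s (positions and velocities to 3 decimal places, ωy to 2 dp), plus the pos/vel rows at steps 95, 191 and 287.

State at t = 0.8665 s:
  obj    pos=(+2.278,-0.914) vel=(+5.131,-2.231) ωy=+116.55

Key-timestep trajectory:
   step    t(s)  obj.x    obj.z    obj.vx   obj.vz 
     95  0.2149   +0.192  -0.007  +1.273  -0.553
    191  0.4321   +0.608  -0.188  +2.559  -1.113
    287  0.6493   +1.303  -0.490  +3.845  -1.672


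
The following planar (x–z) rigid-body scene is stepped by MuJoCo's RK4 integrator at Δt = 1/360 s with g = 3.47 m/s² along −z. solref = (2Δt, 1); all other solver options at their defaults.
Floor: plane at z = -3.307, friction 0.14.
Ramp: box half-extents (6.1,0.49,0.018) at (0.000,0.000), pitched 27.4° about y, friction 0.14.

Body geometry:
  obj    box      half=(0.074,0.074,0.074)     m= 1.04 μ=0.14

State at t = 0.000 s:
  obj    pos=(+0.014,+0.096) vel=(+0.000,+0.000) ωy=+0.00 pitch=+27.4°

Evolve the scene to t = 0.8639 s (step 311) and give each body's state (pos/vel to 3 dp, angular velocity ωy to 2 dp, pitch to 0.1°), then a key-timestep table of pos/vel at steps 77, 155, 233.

State at t = 0.8639 s:
  obj    pos=(+0.400,-0.104) vel=(+0.890,-0.476) ωy=+0.00 pitch=+27.4°

Key-timestep trajectory:
   step    t(s)  obj.x    obj.z    obj.vx   obj.vz 
     77  0.2139   +0.038  +0.084  +0.220  -0.119
    155  0.4306   +0.110  +0.047  +0.443  -0.239
    233  0.6472   +0.231  -0.016  +0.663  -0.367


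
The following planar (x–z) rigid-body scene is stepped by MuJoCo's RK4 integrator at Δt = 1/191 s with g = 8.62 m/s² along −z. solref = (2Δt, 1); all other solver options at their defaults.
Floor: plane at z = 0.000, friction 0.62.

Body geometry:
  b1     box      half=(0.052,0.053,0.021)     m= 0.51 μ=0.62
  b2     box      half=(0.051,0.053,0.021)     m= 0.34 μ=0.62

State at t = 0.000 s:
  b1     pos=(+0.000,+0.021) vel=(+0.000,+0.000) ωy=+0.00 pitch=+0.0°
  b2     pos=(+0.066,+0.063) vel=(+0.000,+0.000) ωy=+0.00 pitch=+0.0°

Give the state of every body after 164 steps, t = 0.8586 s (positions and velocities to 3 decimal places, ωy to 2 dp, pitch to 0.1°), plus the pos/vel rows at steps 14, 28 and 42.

State at t = 0.8586 s:
  b1     pos=(+0.000,+0.021) vel=(+0.000,+0.000) ωy=+0.00 pitch=+0.0°
  b2     pos=(+0.076,+0.049) vel=(+0.000,+0.000) ωy=-0.01 pitch=+40.5°

Key-timestep trajectory:
   step    t(s)  b1.x    b1.z    b1.vx   b1.vz   b2.x    b2.z    b2.vx   b2.vz 
     14  0.0733   +0.000  +0.021  +0.000  +0.000   +0.070  +0.060  +0.106  -0.107
     28  0.1466   +0.000  +0.021  +0.000  +0.000   +0.078  +0.048  +0.046  +0.104
     42  0.2199   +0.000  +0.021  +0.000  +0.000   +0.077  +0.050  -0.101  -0.048


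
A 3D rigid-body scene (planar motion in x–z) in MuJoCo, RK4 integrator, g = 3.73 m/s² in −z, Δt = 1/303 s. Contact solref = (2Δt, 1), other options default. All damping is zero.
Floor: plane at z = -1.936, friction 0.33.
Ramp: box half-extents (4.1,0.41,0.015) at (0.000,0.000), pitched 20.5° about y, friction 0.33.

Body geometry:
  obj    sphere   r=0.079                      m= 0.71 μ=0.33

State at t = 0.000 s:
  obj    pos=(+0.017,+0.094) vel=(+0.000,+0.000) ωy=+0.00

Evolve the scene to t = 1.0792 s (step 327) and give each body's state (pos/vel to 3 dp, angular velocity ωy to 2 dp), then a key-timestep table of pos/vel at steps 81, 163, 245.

State at t = 1.0792 s:
  obj    pos=(+0.526,-0.096) vel=(+0.943,-0.353) ωy=+12.75

Key-timestep trajectory:
   step    t(s)  obj.x    obj.z    obj.vx   obj.vz 
     81  0.2673   +0.048  +0.082  +0.234  -0.087
    163  0.5380   +0.143  +0.047  +0.470  -0.176
    245  0.8086   +0.303  -0.013  +0.707  -0.264


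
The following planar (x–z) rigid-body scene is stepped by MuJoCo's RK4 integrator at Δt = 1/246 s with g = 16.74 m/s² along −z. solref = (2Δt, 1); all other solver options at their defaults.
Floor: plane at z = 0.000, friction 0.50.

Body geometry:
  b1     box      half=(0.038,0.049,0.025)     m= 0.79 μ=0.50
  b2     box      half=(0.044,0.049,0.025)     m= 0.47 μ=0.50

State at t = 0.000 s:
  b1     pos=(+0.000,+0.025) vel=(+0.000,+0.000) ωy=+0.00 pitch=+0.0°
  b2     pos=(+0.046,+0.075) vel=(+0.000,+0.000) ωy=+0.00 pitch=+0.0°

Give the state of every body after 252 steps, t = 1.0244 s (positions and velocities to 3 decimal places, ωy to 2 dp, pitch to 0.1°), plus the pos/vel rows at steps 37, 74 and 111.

State at t = 1.0244 s:
  b1     pos=(+0.000,+0.025) vel=(+0.000,+0.000) ωy=+0.00 pitch=+0.0°
  b2     pos=(+0.088,+0.044) vel=(+0.000,+0.000) ωy=+0.00 pitch=+90.0°

Key-timestep trajectory:
   step    t(s)  b1.x    b1.z    b1.vx   b1.vz   b2.x    b2.z    b2.vx   b2.vz 
     37  0.1504   +0.000  +0.025  +0.000  +0.000   +0.072  +0.048  +0.456  +0.033
     74  0.3008   +0.000  +0.025  +0.000  +0.000   +0.103  +0.050  -0.039  -0.008
    111  0.4512   +0.000  +0.025  +0.000  +0.000   +0.085  +0.046  +0.092  -0.042


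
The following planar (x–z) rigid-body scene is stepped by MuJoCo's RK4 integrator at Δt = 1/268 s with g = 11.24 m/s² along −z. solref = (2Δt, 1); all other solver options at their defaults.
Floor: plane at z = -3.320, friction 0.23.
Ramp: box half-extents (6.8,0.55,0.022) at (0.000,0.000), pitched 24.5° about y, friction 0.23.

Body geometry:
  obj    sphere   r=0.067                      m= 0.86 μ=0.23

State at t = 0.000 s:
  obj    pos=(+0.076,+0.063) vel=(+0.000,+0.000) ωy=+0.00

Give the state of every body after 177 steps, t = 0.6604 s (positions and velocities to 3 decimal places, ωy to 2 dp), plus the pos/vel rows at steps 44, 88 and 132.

State at t = 0.6604 s:
  obj    pos=(+0.737,-0.238) vel=(+2.001,-0.912) ωy=+32.81

Key-timestep trajectory:
   step    t(s)  obj.x    obj.z    obj.vx   obj.vz 
     44  0.1642   +0.117  +0.045  +0.498  -0.227
     88  0.3284   +0.239  -0.011  +0.995  -0.453
    132  0.4925   +0.444  -0.104  +1.492  -0.680


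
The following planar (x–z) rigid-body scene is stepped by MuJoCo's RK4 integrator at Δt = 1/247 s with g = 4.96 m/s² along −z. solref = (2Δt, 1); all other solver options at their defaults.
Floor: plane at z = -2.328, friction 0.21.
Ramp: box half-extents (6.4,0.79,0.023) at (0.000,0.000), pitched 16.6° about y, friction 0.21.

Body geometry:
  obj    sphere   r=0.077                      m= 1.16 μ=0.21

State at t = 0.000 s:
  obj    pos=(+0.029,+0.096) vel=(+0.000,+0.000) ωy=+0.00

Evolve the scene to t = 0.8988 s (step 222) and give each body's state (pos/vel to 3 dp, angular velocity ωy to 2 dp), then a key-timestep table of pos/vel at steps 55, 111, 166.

State at t = 0.8988 s:
  obj    pos=(+0.421,-0.021) vel=(+0.872,-0.260) ωy=+11.81

Key-timestep trajectory:
   step    t(s)  obj.x    obj.z    obj.vx   obj.vz 
     55  0.2227   +0.053  +0.089  +0.216  -0.064
    111  0.4494   +0.127  +0.067  +0.436  -0.130
    166  0.6721   +0.248  +0.030  +0.652  -0.194


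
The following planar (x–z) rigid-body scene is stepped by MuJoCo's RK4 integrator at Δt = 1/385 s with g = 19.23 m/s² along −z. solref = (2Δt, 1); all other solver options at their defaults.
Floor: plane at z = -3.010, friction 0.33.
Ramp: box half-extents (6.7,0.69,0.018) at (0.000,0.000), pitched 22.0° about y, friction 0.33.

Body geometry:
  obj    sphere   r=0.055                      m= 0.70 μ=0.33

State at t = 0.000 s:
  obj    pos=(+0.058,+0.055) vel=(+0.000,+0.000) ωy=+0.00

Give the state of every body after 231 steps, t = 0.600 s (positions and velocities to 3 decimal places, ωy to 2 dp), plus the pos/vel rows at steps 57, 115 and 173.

State at t = 0.600 s:
  obj    pos=(+0.917,-0.292) vel=(+2.863,-1.157) ωy=+56.12

Key-timestep trajectory:
   step    t(s)  obj.x    obj.z    obj.vx   obj.vz 
     57  0.1481   +0.110  +0.034  +0.706  -0.285
    115  0.2987   +0.271  -0.031  +1.425  -0.576
    173  0.4494   +0.540  -0.139  +2.144  -0.866


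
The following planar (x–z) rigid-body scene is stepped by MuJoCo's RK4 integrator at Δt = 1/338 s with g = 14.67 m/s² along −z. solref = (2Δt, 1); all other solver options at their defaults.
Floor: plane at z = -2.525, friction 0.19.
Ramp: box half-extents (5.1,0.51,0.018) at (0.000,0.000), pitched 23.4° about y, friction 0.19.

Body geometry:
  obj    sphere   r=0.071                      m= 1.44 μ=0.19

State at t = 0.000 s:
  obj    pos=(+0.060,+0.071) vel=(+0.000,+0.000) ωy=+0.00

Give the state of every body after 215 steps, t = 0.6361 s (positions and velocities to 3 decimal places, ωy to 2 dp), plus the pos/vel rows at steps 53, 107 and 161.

State at t = 0.6361 s:
  obj    pos=(+0.833,-0.263) vel=(+2.430,-1.051) ωy=+37.28

Key-timestep trajectory:
   step    t(s)  obj.x    obj.z    obj.vx   obj.vz 
     53  0.1568   +0.107  +0.051  +0.599  -0.259
    107  0.3166   +0.251  -0.012  +1.209  -0.523
    161  0.4763   +0.493  -0.117  +1.819  -0.787


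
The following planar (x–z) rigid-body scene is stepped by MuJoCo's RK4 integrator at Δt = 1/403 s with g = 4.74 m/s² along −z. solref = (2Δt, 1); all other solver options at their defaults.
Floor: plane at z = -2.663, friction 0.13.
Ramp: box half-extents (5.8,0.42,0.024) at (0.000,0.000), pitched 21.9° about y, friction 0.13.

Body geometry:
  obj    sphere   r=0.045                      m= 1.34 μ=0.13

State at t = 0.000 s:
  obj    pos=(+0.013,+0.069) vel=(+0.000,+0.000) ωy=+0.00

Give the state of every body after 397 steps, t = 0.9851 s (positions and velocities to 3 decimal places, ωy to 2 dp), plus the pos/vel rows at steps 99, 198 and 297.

State at t = 0.9851 s:
  obj    pos=(+0.582,-0.159) vel=(+1.154,-0.464) ωy=+27.64

Key-timestep trajectory:
   step    t(s)  obj.x    obj.z    obj.vx   obj.vz 
     99  0.2457   +0.048  +0.055  +0.288  -0.116
    198  0.4913   +0.154  +0.012  +0.576  -0.231
    297  0.7370   +0.331  -0.059  +0.864  -0.347


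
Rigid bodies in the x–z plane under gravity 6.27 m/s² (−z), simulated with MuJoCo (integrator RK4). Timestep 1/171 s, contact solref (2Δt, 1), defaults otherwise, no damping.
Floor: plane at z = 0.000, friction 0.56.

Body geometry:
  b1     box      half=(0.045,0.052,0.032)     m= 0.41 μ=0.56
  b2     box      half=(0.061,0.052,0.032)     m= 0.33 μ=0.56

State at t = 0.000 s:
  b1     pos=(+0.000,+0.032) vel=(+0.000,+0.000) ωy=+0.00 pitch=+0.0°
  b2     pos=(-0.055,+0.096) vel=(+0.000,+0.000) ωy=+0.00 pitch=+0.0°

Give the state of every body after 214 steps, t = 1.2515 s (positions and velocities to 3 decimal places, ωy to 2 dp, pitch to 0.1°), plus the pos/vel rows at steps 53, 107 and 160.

State at t = 1.2515 s:
  b1     pos=(+0.000,+0.032) vel=(+0.000,+0.000) ωy=+0.00 pitch=+0.0°
  b2     pos=(-0.115,+0.061) vel=(-0.007,+0.007) ωy=-0.09 pitch=-90.3°

Key-timestep trajectory:
   step    t(s)  b1.x    b1.z    b1.vx   b1.vz   b2.x    b2.z    b2.vx   b2.vz 
     53  0.3099   +0.000  +0.032  +0.000  +0.000   -0.094  +0.068  -0.261  -0.022
    107  0.6257   +0.000  +0.032  +0.000  +0.000   -0.138  +0.068  +0.003  +0.000
    160  0.9357   +0.000  +0.032  +0.000  +0.000   -0.107  +0.064  +0.038  +0.016


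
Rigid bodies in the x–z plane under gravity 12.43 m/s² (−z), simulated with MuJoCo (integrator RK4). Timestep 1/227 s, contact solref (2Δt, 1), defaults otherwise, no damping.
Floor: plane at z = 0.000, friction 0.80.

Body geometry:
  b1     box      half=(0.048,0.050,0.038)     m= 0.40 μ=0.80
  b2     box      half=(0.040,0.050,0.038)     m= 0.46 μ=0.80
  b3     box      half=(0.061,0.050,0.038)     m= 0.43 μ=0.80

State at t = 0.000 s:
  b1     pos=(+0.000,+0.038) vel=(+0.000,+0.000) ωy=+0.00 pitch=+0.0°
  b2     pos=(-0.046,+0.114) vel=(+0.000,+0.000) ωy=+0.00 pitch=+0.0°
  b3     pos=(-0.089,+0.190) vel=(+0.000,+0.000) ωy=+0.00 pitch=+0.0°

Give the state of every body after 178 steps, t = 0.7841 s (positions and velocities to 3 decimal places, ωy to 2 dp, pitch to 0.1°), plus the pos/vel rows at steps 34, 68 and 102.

State at t = 0.7841 s:
  b1     pos=(+0.000,+0.038) vel=(+0.000,+0.000) ωy=+0.00 pitch=+0.0°
  b2     pos=(-0.093,+0.040) vel=(+0.000,+0.000) ωy=+0.00 pitch=-90.0°
  b3     pos=(-0.315,+0.038) vel=(+0.000,+0.000) ωy=+0.00 pitch=+180.0°

Key-timestep trajectory:
   step    t(s)  b1.x    b1.z    b1.vx   b1.vz   b2.x    b2.z    b2.vx   b2.vz   b3.x    b3.z    b3.vx   b3.vz 
     34  0.1498   +0.000  +0.038  +0.001  +0.000   -0.059  +0.112  -0.196  -0.057   -0.125  +0.169  -0.507  -0.411
     68  0.2996   +0.000  +0.038  +0.000  +0.000   -0.099  +0.039  +0.205  -0.141   -0.219  +0.062  -0.496  +0.226
    102  0.4493   +0.000  +0.038  +0.000  +0.000   -0.093  +0.040  +0.000  +0.000   -0.278  +0.067  -0.445  -0.167


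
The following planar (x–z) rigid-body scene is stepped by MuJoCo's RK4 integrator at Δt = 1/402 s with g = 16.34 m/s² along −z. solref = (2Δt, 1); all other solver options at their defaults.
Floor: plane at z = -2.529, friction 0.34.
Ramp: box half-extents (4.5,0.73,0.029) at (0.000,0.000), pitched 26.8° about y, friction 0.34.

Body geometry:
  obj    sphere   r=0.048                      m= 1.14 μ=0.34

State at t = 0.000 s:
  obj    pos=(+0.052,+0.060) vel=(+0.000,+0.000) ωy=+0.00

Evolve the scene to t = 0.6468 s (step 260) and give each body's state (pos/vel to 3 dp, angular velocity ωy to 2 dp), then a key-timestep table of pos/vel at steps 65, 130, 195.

State at t = 0.6468 s:
  obj    pos=(+1.035,-0.436) vel=(+3.038,-1.535) ωy=+70.90

Key-timestep trajectory:
   step    t(s)  obj.x    obj.z    obj.vx   obj.vz 
     65  0.1617   +0.113  +0.029  +0.760  -0.384
    130  0.3234   +0.298  -0.064  +1.519  -0.767
    195  0.4851   +0.605  -0.219  +2.279  -1.151


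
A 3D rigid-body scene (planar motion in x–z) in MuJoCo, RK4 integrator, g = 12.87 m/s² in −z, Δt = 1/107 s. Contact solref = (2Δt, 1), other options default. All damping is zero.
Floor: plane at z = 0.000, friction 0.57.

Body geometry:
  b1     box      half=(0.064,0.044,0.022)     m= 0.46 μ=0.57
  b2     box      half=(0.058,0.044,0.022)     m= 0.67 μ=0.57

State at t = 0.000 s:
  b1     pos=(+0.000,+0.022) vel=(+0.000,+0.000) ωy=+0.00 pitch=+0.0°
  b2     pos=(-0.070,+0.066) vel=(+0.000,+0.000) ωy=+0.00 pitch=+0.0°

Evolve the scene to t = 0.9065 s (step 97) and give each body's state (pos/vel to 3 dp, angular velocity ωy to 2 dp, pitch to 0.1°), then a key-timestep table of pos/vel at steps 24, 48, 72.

State at t = 0.9065 s:
  b1     pos=(+0.001,+0.022) vel=(+0.001,+0.000) ωy=+0.00 pitch=+0.0°
  b2     pos=(-0.082,+0.056) vel=(+0.000,-0.001) ωy=+0.04 pitch=-43.5°

Key-timestep trajectory:
   step    t(s)  b1.x    b1.z    b1.vx   b1.vz   b2.x    b2.z    b2.vx   b2.vz 
     24  0.2243   +0.000  +0.022  +0.000  +0.000   -0.090  +0.058  -0.007  +0.037
     48  0.4486   +0.000  +0.022  +0.001  +0.000   -0.082  +0.056  +0.002  +0.000
     72  0.6729   +0.001  +0.022  +0.001  +0.000   -0.082  +0.056  +0.000  -0.001


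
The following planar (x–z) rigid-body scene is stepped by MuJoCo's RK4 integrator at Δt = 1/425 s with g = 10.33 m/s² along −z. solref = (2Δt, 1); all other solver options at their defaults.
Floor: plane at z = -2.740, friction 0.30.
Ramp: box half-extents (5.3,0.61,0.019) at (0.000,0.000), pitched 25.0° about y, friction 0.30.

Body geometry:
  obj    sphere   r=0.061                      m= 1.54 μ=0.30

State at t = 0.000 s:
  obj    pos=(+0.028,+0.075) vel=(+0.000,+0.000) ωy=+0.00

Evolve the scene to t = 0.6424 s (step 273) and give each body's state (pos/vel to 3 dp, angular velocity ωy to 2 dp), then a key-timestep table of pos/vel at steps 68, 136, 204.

State at t = 0.6424 s:
  obj    pos=(+0.611,-0.197) vel=(+1.815,-0.847) ωy=+32.83

Key-timestep trajectory:
   step    t(s)  obj.x    obj.z    obj.vx   obj.vz 
     68  0.1600   +0.064  +0.058  +0.452  -0.211
    136  0.3200   +0.173  +0.008  +0.904  -0.422
    204  0.4800   +0.354  -0.077  +1.357  -0.633


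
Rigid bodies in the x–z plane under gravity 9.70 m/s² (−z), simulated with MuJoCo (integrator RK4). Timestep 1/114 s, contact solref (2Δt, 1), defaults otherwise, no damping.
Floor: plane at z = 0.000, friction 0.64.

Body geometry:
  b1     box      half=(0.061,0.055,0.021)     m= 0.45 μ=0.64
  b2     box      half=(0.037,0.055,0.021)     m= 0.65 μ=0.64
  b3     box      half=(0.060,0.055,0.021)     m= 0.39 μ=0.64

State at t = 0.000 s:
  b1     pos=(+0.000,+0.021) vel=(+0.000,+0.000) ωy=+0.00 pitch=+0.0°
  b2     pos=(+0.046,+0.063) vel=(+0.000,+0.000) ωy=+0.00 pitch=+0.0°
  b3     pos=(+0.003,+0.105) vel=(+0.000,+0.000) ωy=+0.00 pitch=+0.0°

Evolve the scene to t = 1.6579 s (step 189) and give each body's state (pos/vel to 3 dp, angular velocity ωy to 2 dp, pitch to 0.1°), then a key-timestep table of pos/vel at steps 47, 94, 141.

State at t = 1.6579 s:
  b1     pos=(+0.000,+0.021) vel=(+0.000,+0.000) ωy=+0.00 pitch=+0.0°
  b2     pos=(+0.047,+0.063) vel=(+0.001,+0.000) ωy=+0.00 pitch=+0.1°
  b3     pos=(-0.008,+0.096) vel=(-0.001,-0.001) ωy=+0.03 pitch=-38.9°

Key-timestep trajectory:
   step    t(s)  b1.x    b1.z    b1.vx   b1.vz   b2.x    b2.z    b2.vx   b2.vz   b3.x    b3.z    b3.vx   b3.vz 
     47  0.4123   +0.000  +0.021  +0.000  +0.000   +0.046  +0.063  +0.002  +0.000   -0.007  +0.097  +0.004  +0.003
     94  0.8246   +0.000  +0.021  +0.000  +0.000   +0.047  +0.063  +0.001  +0.000   -0.008  +0.097  -0.001  -0.001
    141  1.2368   +0.000  +0.021  +0.000  +0.000   +0.047  +0.063  +0.001  +0.000   -0.008  +0.096  -0.001  -0.001


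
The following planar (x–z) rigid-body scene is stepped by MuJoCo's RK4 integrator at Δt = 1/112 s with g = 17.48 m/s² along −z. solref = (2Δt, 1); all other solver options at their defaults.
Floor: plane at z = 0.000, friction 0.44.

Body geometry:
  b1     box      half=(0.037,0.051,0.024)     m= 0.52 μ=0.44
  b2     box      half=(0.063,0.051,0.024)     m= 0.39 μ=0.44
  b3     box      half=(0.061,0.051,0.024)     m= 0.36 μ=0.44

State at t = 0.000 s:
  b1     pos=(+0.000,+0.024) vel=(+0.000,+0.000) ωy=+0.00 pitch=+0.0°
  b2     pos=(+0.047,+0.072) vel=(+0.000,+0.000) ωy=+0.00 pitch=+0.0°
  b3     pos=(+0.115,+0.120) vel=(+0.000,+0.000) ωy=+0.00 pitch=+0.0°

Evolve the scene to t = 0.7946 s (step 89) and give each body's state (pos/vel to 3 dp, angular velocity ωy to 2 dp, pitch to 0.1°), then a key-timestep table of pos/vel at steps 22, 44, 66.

State at t = 0.7946 s:
  b1     pos=(-0.001,+0.024) vel=(-0.001,+0.000) ωy=+0.00 pitch=+0.0°
  b2     pos=(+0.059,+0.060) vel=(+0.000,-0.001) ωy=-0.02 pitch=+41.4°
  b3     pos=(+0.133,+0.058) vel=(+0.001,+0.000) ωy=-0.02 pitch=+41.4°

Key-timestep trajectory:
   step    t(s)  b1.x    b1.z    b1.vx   b1.vz   b2.x    b2.z    b2.vx   b2.vz   b3.x    b3.z    b3.vx   b3.vz 
     22  0.1964   +0.000  +0.024  -0.004  +0.000   +0.059  +0.060  +0.006  +0.012   +0.132  +0.058  +0.001  +0.019
     44  0.3929   +0.000  +0.024  -0.001  +0.000   +0.059  +0.060  +0.001  -0.001   +0.133  +0.058  +0.001  +0.000
     66  0.5893   -0.001  +0.024  -0.001  +0.000   +0.059  +0.060  +0.000  -0.001   +0.133  +0.058  +0.001  +0.000


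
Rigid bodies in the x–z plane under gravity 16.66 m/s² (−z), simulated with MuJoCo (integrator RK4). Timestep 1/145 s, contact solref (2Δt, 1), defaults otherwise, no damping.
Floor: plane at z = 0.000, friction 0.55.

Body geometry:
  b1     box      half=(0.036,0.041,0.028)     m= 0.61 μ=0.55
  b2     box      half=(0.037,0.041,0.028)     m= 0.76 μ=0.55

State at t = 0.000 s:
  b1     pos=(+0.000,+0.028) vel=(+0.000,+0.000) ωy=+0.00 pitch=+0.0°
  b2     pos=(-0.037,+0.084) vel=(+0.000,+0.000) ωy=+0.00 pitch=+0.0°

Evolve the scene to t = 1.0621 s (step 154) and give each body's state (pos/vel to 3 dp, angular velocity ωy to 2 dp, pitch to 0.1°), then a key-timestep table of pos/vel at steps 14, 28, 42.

State at t = 1.0621 s:
  b1     pos=(+0.000,+0.028) vel=(+0.000,+0.000) ωy=+0.00 pitch=+0.0°
  b2     pos=(-0.074,+0.037) vel=(+0.000,+0.000) ωy=+0.00 pitch=-90.0°

Key-timestep trajectory:
   step    t(s)  b1.x    b1.z    b1.vx   b1.vz   b2.x    b2.z    b2.vx   b2.vz 
     14  0.0966   +0.000  +0.028  +0.000  +0.001   -0.039  +0.084  -0.047  -0.004
     28  0.1931   +0.000  +0.028  +0.001  +0.000   -0.051  +0.080  -0.228  -0.148
     42  0.2897   +0.000  +0.028  +0.000  +0.000   -0.075  +0.033  +0.014  +0.081
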